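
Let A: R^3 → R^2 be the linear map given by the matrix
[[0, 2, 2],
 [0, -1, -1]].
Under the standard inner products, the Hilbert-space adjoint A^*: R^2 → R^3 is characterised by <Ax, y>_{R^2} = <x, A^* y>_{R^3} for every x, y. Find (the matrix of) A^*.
A^* = A^T =
[[0, 0],
 [2, -1],
 [2, -1]]

For real matrices with standard dot products, the defining identity <Ax, y> = <x, A^* y> gives (Ax)^T y = x^T (A^*) y, i.e. x^T A^T y = x^T (A^*) y. Since this holds for all x, y, we must have A^* = A^T. Therefore
A^* =
[[0, 0],
 [2, -1],
 [2, -1]].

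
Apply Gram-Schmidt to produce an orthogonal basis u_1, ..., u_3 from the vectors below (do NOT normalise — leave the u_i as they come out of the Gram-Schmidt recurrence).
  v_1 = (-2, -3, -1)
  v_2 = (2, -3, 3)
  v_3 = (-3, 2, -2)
Orthogonal basis:
  u_1 = (-2, -3, -1)
  u_2 = (16/7, -18/7, 22/7)
  u_3 = (-15/19, 5/19, 15/19)

Apply the Gram-Schmidt recurrence
  u_1 = v_1
  u_i = v_i − Σ_{j<i} ((v_i · u_j) / (u_j · u_j)) · u_j.

Step by step this gives:
  u_1 = (-2, -3, -1)
  u_2 = (16/7, -18/7, 22/7)
  u_3 = (-15/19, 5/19, 15/19)

Orthogonality check:
  u_2 · u_1 = 0 (should be 0)
  u_3 · u_1 = 0 (should be 0)
  u_3 · u_2 = 0 (should be 0)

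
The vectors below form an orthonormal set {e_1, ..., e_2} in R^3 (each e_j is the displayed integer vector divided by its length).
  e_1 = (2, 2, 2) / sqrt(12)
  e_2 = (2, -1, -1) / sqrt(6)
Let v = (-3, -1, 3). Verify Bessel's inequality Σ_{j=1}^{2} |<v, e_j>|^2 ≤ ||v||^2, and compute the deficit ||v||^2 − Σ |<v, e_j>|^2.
Σ |<v, e_j>|^2 = 11; ||v||^2 = 19; deficit = 8

Write each e_j = u_j / sqrt(<u_j, u_j>) where u_j is the displayed integer vector. Then <v, e_j> = <v, u_j> / sqrt(<u_j, u_j>), so |<v, e_j>|^2 = <v, u_j>^2 / <u_j, u_j>.
Coefficients: <v, e_1> = -2/sqrt(12), <v, e_2> = -8/sqrt(6).
Square and sum: Σ |<v, e_j>|^2 = 11.
Compute ||v||^2 = v·v = 19.
Deficit = 19 − 11 = 8 ≥ 0, confirming Bessel's inequality. (The deficit equals ||v − Σ <v,e_j> e_j||^2, the squared distance from v to span{e_j}.)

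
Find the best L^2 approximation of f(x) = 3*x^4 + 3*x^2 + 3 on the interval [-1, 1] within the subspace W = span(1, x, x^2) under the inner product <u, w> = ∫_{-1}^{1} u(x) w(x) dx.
g(x) = 39*x^2/7 + 96/35

The best approximation g ∈ W is the orthogonal projection of f onto W. Writing g = a_0 + a_1 x + a_2 x^2, the coefficients solve the normal equations G · a = b where
  G_{ij} = <φ_i, φ_j> and b_i = <f, φ_i>, with φ_0 = 1, φ_1 = x, φ_2 = x^2.
G =
  [2, 0, 2/3]
  [0, 2/3, 0]
  [2/3, 0, 2/5],
b = (46/5, 0, 142/35).
Solving gives a_0 = 96/35, a_1 = 0, a_2 = 39/7, so
  g(x) = 39*x^2/7 + 96/35.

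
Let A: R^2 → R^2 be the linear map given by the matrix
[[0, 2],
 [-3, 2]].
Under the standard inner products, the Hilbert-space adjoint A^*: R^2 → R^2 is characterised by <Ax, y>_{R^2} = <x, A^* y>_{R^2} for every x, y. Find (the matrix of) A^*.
A^* = A^T =
[[0, -3],
 [2, 2]]

For real matrices with standard dot products, the defining identity <Ax, y> = <x, A^* y> gives (Ax)^T y = x^T (A^*) y, i.e. x^T A^T y = x^T (A^*) y. Since this holds for all x, y, we must have A^* = A^T. Therefore
A^* =
[[0, -3],
 [2, 2]].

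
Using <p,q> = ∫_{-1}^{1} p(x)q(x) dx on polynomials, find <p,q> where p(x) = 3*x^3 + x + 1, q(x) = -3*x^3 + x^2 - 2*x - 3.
<p,q> = -1348/105

Expand the product: p(x)·q(x) = -9*x^6 + 3*x^5 - 9*x^4 - 11*x^3 - x^2 - 5*x - 3.
∫_{-1}^{1} of each monomial x^k gives [2/(k+1) if k even, 0 if k odd]. Integrating term-by-term (or equivalently evaluating the antiderivative F(x) = -9*x^7/7 + x^6/2 - 9*x^5/5 - 11*x^4/4 - x^3/3 - 5*x^2/2 - 3*x at the endpoints):
  F(1) − F(−1) = -4691/420 − (701/420) = -1348/105.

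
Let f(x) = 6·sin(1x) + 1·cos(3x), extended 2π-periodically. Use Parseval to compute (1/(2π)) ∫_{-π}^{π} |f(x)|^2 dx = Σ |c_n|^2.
Σ |c_n|^2 = 37/2

Expand |f|^2 and use orthogonality of {sin(nx), cos(mx)} on [-π, π]:
  ∫_{-π}^{π} sin(nx)^2 dx = π, ∫ cos(mx)^2 dx = π, and cross terms integrate to 0.
So ∫_{-π}^{π} f(x)^2 dx = 6^2 · π + 1^2 · π = (36 + 1)π.
Divide by 2π: (36 + 1)/2 = 37/2.
By Parseval, this equals Σ |c_n|^2.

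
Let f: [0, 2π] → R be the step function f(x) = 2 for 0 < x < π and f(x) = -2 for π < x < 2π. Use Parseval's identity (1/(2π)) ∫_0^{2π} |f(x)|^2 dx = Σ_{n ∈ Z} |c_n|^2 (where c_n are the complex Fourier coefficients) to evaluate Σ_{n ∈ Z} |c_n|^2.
Σ |c_n|^2 = 4

Parseval equates the L^2 energy of f (normalised by 1/(2π)) with the ℓ^2 sum of its Fourier coefficients: (1/(2π)) ∫_0^{2π} |f|^2 = Σ |c_n|^2.
Compute the left side: (1/(2π)) [∫_0^π 2^2 dx + ∫_π^{2π} (-2)^2 dx] = (1/(2π)) · (4π + 4π) = (4 + 4)/2 = 4.
So Σ_{n ∈ Z} |c_n|^2 = 4.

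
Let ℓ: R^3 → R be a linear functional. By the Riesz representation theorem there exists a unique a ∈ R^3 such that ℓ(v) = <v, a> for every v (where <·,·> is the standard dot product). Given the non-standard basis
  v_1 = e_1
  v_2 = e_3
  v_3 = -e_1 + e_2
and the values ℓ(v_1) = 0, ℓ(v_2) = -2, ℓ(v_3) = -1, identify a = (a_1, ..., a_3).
a = (0, -1, -2)

Write a = (a_1, ..., a_3) in the standard basis. For each basis vector v_i, ℓ(v_i) = <v_i, a> is a linear equation in the a_j's. Collect the n equations into a matrix system V a = ℓ, where row i of V is v_i (expressed in the standard basis). Since V is invertible (lower-triangular with 1s on the diagonal, up to permutation), solve by back-substitution:
  V =
[[1, 0, 0],
 [0, 0, 1],
 [-1, 1, 0]]
  V a = (0, -2, -1)
Solving gives a = (0, -1, -2).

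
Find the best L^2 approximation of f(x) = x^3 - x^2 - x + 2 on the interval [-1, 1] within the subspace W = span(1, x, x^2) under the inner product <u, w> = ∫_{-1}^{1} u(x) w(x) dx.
g(x) = -x^2 - 2*x/5 + 2

The best approximation g ∈ W is the orthogonal projection of f onto W. Writing g = a_0 + a_1 x + a_2 x^2, the coefficients solve the normal equations G · a = b where
  G_{ij} = <φ_i, φ_j> and b_i = <f, φ_i>, with φ_0 = 1, φ_1 = x, φ_2 = x^2.
G =
  [2, 0, 2/3]
  [0, 2/3, 0]
  [2/3, 0, 2/5],
b = (10/3, -4/15, 14/15).
Solving gives a_0 = 2, a_1 = -2/5, a_2 = -1, so
  g(x) = -x^2 - 2*x/5 + 2.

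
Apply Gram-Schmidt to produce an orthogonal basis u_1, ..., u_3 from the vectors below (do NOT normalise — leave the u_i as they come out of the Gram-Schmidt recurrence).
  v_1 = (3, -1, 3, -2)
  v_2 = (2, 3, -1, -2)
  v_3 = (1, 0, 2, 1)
Orthogonal basis:
  u_1 = (3, -1, 3, -2)
  u_2 = (34/23, 73/23, -35/23, -38/23)
  u_3 = (72/199, 178/199, 160/199, 259/199)

Apply the Gram-Schmidt recurrence
  u_1 = v_1
  u_i = v_i − Σ_{j<i} ((v_i · u_j) / (u_j · u_j)) · u_j.

Step by step this gives:
  u_1 = (3, -1, 3, -2)
  u_2 = (34/23, 73/23, -35/23, -38/23)
  u_3 = (72/199, 178/199, 160/199, 259/199)

Orthogonality check:
  u_2 · u_1 = 0 (should be 0)
  u_3 · u_1 = 0 (should be 0)
  u_3 · u_2 = 0 (should be 0)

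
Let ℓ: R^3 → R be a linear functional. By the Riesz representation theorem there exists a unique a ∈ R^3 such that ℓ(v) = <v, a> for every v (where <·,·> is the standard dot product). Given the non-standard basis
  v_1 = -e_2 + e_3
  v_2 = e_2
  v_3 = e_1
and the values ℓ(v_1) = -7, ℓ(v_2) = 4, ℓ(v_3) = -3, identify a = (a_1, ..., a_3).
a = (-3, 4, -3)

Write a = (a_1, ..., a_3) in the standard basis. For each basis vector v_i, ℓ(v_i) = <v_i, a> is a linear equation in the a_j's. Collect the n equations into a matrix system V a = ℓ, where row i of V is v_i (expressed in the standard basis). Since V is invertible (lower-triangular with 1s on the diagonal, up to permutation), solve by back-substitution:
  V =
[[0, -1, 1],
 [0, 1, 0],
 [1, 0, 0]]
  V a = (-7, 4, -3)
Solving gives a = (-3, 4, -3).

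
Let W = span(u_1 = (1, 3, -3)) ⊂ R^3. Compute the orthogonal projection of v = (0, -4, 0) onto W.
proj_W(v) = (-12/19, -36/19, 36/19)

Set up U = [u_1 | ... | u_1] ∈ R^(3×1). The projector onto W = col(U) is P = U (U^T U)^(-1) U^T.
Compute U^T U =
  [19],
and U^T v = (-12).
Solve U^T U · c = U^T v for the coefficients: c = (-12/19). The projection is proj_W(v) = U c.
Check: (v - proj_W(v)) · u_1 = 0  (should be 0).
Result: proj_W(v) = (-12/19, -36/19, 36/19).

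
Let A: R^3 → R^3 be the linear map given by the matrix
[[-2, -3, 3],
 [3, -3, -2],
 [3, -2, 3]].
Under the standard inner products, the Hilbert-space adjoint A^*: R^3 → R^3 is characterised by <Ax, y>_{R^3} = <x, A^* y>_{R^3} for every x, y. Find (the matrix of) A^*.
A^* = A^T =
[[-2, 3, 3],
 [-3, -3, -2],
 [3, -2, 3]]

For real matrices with standard dot products, the defining identity <Ax, y> = <x, A^* y> gives (Ax)^T y = x^T (A^*) y, i.e. x^T A^T y = x^T (A^*) y. Since this holds for all x, y, we must have A^* = A^T. Therefore
A^* =
[[-2, 3, 3],
 [-3, -3, -2],
 [3, -2, 3]].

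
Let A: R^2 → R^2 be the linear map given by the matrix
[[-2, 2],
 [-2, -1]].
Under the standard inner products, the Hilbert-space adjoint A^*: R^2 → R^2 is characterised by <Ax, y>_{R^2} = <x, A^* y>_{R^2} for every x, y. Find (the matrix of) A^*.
A^* = A^T =
[[-2, -2],
 [2, -1]]

For real matrices with standard dot products, the defining identity <Ax, y> = <x, A^* y> gives (Ax)^T y = x^T (A^*) y, i.e. x^T A^T y = x^T (A^*) y. Since this holds for all x, y, we must have A^* = A^T. Therefore
A^* =
[[-2, -2],
 [2, -1]].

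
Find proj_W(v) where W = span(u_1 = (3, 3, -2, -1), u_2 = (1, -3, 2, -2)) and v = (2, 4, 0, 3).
proj_W(v) = (89/175, 117/35, -78/35, 177/175)

Set up U = [u_1 | ... | u_2] ∈ R^(4×2). The projector onto W = col(U) is P = U (U^T U)^(-1) U^T.
Compute U^T U =
  [23, -8]
  [-8, 18],
and U^T v = (15, -16).
Solve U^T U · c = U^T v for the coefficients: c = (71/175, -124/175). The projection is proj_W(v) = U c.
Check: (v - proj_W(v)) · u_1 = 0  (should be 0).
Check: (v - proj_W(v)) · u_2 = 0  (should be 0).
Result: proj_W(v) = (89/175, 117/35, -78/35, 177/175).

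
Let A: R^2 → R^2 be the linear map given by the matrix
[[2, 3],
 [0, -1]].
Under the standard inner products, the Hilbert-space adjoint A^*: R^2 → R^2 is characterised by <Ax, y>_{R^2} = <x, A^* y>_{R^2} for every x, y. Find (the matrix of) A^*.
A^* = A^T =
[[2, 0],
 [3, -1]]

For real matrices with standard dot products, the defining identity <Ax, y> = <x, A^* y> gives (Ax)^T y = x^T (A^*) y, i.e. x^T A^T y = x^T (A^*) y. Since this holds for all x, y, we must have A^* = A^T. Therefore
A^* =
[[2, 0],
 [3, -1]].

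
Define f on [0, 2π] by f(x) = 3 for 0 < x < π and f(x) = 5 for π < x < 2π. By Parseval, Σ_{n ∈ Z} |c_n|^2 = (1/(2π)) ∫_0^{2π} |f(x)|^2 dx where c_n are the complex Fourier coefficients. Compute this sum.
Σ |c_n|^2 = 17

Parseval equates the L^2 energy of f (normalised by 1/(2π)) with the ℓ^2 sum of its Fourier coefficients: (1/(2π)) ∫_0^{2π} |f|^2 = Σ |c_n|^2.
Compute the left side: (1/(2π)) [∫_0^π 3^2 dx + ∫_π^{2π} 5^2 dx] = (1/(2π)) · (9π + 25π) = (9 + 25)/2 = 17.
So Σ_{n ∈ Z} |c_n|^2 = 17.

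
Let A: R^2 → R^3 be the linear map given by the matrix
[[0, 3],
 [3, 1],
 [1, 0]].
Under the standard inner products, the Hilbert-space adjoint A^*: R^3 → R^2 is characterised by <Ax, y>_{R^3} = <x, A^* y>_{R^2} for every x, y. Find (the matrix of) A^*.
A^* = A^T =
[[0, 3, 1],
 [3, 1, 0]]

For real matrices with standard dot products, the defining identity <Ax, y> = <x, A^* y> gives (Ax)^T y = x^T (A^*) y, i.e. x^T A^T y = x^T (A^*) y. Since this holds for all x, y, we must have A^* = A^T. Therefore
A^* =
[[0, 3, 1],
 [3, 1, 0]].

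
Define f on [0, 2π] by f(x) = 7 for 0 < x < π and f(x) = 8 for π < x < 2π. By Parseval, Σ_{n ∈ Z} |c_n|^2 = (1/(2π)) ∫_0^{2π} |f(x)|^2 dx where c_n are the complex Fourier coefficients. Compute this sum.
Σ |c_n|^2 = 113/2

Parseval equates the L^2 energy of f (normalised by 1/(2π)) with the ℓ^2 sum of its Fourier coefficients: (1/(2π)) ∫_0^{2π} |f|^2 = Σ |c_n|^2.
Compute the left side: (1/(2π)) [∫_0^π 7^2 dx + ∫_π^{2π} 8^2 dx] = (1/(2π)) · (49π + 64π) = (49 + 64)/2 = 113/2.
So Σ_{n ∈ Z} |c_n|^2 = 113/2.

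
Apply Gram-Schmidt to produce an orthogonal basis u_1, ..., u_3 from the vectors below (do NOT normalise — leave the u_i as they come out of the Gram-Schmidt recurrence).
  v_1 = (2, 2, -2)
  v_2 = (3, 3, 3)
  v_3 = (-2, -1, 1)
Orthogonal basis:
  u_1 = (2, 2, -2)
  u_2 = (2, 2, 4)
  u_3 = (-1/2, 1/2, 0)

Apply the Gram-Schmidt recurrence
  u_1 = v_1
  u_i = v_i − Σ_{j<i} ((v_i · u_j) / (u_j · u_j)) · u_j.

Step by step this gives:
  u_1 = (2, 2, -2)
  u_2 = (2, 2, 4)
  u_3 = (-1/2, 1/2, 0)

Orthogonality check:
  u_2 · u_1 = 0 (should be 0)
  u_3 · u_1 = 0 (should be 0)
  u_3 · u_2 = 0 (should be 0)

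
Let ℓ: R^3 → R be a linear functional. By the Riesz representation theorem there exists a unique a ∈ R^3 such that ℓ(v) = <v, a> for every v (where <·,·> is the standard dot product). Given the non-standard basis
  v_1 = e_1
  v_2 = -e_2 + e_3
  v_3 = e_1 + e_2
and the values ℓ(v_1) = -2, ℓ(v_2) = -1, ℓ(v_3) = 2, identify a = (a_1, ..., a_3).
a = (-2, 4, 3)

Write a = (a_1, ..., a_3) in the standard basis. For each basis vector v_i, ℓ(v_i) = <v_i, a> is a linear equation in the a_j's. Collect the n equations into a matrix system V a = ℓ, where row i of V is v_i (expressed in the standard basis). Since V is invertible (lower-triangular with 1s on the diagonal, up to permutation), solve by back-substitution:
  V =
[[1, 0, 0],
 [0, -1, 1],
 [1, 1, 0]]
  V a = (-2, -1, 2)
Solving gives a = (-2, 4, 3).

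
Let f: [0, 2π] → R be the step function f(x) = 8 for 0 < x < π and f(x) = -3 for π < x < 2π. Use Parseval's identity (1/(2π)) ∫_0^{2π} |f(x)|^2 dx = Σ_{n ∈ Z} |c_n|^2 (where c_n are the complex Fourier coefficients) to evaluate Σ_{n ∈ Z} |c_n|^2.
Σ |c_n|^2 = 73/2

Parseval equates the L^2 energy of f (normalised by 1/(2π)) with the ℓ^2 sum of its Fourier coefficients: (1/(2π)) ∫_0^{2π} |f|^2 = Σ |c_n|^2.
Compute the left side: (1/(2π)) [∫_0^π 8^2 dx + ∫_π^{2π} (-3)^2 dx] = (1/(2π)) · (64π + 9π) = (64 + 9)/2 = 73/2.
So Σ_{n ∈ Z} |c_n|^2 = 73/2.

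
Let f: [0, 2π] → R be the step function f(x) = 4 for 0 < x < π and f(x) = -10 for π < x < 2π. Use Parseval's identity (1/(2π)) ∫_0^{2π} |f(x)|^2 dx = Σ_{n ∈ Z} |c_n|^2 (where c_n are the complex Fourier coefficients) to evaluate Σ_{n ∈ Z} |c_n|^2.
Σ |c_n|^2 = 58

Parseval equates the L^2 energy of f (normalised by 1/(2π)) with the ℓ^2 sum of its Fourier coefficients: (1/(2π)) ∫_0^{2π} |f|^2 = Σ |c_n|^2.
Compute the left side: (1/(2π)) [∫_0^π 4^2 dx + ∫_π^{2π} (-10)^2 dx] = (1/(2π)) · (16π + 100π) = (16 + 100)/2 = 58.
So Σ_{n ∈ Z} |c_n|^2 = 58.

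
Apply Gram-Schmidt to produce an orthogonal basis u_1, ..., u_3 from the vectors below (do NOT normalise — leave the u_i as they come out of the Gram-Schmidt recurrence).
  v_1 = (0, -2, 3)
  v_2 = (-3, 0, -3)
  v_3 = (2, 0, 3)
Orthogonal basis:
  u_1 = (0, -2, 3)
  u_2 = (-3, -18/13, -12/13)
  u_3 = (-4/17, 6/17, 4/17)

Apply the Gram-Schmidt recurrence
  u_1 = v_1
  u_i = v_i − Σ_{j<i} ((v_i · u_j) / (u_j · u_j)) · u_j.

Step by step this gives:
  u_1 = (0, -2, 3)
  u_2 = (-3, -18/13, -12/13)
  u_3 = (-4/17, 6/17, 4/17)

Orthogonality check:
  u_2 · u_1 = 0 (should be 0)
  u_3 · u_1 = 0 (should be 0)
  u_3 · u_2 = 0 (should be 0)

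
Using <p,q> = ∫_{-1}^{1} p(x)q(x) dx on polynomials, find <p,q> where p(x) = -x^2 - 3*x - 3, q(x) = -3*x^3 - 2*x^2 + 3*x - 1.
<p,q> = 136/15

Expand the product: p(x)·q(x) = 3*x^5 + 11*x^4 + 12*x^3 - 2*x^2 - 6*x + 3.
∫_{-1}^{1} of each monomial x^k gives [2/(k+1) if k even, 0 if k odd]. Integrating term-by-term (or equivalently evaluating the antiderivative F(x) = x^6/2 + 11*x^5/5 + 3*x^4 - 2*x^3/3 - 3*x^2 + 3*x at the endpoints):
  F(1) − F(−1) = 151/30 − (-121/30) = 136/15.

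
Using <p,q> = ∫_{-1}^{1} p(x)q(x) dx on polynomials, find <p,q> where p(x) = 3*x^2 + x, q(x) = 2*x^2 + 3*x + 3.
<p,q> = 52/5

Expand the product: p(x)·q(x) = 6*x^4 + 11*x^3 + 12*x^2 + 3*x.
∫_{-1}^{1} of each monomial x^k gives [2/(k+1) if k even, 0 if k odd]. Integrating term-by-term (or equivalently evaluating the antiderivative F(x) = 6*x^5/5 + 11*x^4/4 + 4*x^3 + 3*x^2/2 at the endpoints):
  F(1) − F(−1) = 189/20 − (-19/20) = 52/5.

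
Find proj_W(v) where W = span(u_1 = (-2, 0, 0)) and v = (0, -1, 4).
proj_W(v) = (0, 0, 0)

Set up U = [u_1 | ... | u_1] ∈ R^(3×1). The projector onto W = col(U) is P = U (U^T U)^(-1) U^T.
Compute U^T U =
  [4],
and U^T v = (0).
Solve U^T U · c = U^T v for the coefficients: c = (0). The projection is proj_W(v) = U c.
Check: (v - proj_W(v)) · u_1 = 0  (should be 0).
Result: proj_W(v) = (0, 0, 0).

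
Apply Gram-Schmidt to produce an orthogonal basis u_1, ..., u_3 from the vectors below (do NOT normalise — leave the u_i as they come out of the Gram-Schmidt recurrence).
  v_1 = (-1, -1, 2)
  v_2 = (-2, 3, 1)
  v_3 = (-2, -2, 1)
Orthogonal basis:
  u_1 = (-1, -1, 2)
  u_2 = (-11/6, 19/6, 2/3)
  u_3 = (-105/83, -45/83, -75/83)

Apply the Gram-Schmidt recurrence
  u_1 = v_1
  u_i = v_i − Σ_{j<i} ((v_i · u_j) / (u_j · u_j)) · u_j.

Step by step this gives:
  u_1 = (-1, -1, 2)
  u_2 = (-11/6, 19/6, 2/3)
  u_3 = (-105/83, -45/83, -75/83)

Orthogonality check:
  u_2 · u_1 = 0 (should be 0)
  u_3 · u_1 = 0 (should be 0)
  u_3 · u_2 = 0 (should be 0)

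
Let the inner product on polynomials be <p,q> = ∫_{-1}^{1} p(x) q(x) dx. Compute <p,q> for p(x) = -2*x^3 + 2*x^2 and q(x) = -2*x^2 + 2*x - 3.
<p,q> = -36/5

Expand the product: p(x)·q(x) = 4*x^5 - 8*x^4 + 10*x^3 - 6*x^2.
∫_{-1}^{1} of each monomial x^k gives [2/(k+1) if k even, 0 if k odd]. Integrating term-by-term (or equivalently evaluating the antiderivative F(x) = 2*x^6/3 - 8*x^5/5 + 5*x^4/2 - 2*x^3 at the endpoints):
  F(1) − F(−1) = -13/30 − (203/30) = -36/5.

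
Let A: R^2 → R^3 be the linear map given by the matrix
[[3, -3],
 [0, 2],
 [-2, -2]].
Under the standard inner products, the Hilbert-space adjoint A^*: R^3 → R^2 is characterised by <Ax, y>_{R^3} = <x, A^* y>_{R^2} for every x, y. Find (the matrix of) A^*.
A^* = A^T =
[[3, 0, -2],
 [-3, 2, -2]]

For real matrices with standard dot products, the defining identity <Ax, y> = <x, A^* y> gives (Ax)^T y = x^T (A^*) y, i.e. x^T A^T y = x^T (A^*) y. Since this holds for all x, y, we must have A^* = A^T. Therefore
A^* =
[[3, 0, -2],
 [-3, 2, -2]].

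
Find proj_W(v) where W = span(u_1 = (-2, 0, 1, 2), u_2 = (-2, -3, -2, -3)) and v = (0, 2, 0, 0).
proj_W(v) = (78/109, 81/109, 42/109, 57/109)

Set up U = [u_1 | ... | u_2] ∈ R^(4×2). The projector onto W = col(U) is P = U (U^T U)^(-1) U^T.
Compute U^T U =
  [9, -4]
  [-4, 26],
and U^T v = (0, -6).
Solve U^T U · c = U^T v for the coefficients: c = (-12/109, -27/109). The projection is proj_W(v) = U c.
Check: (v - proj_W(v)) · u_1 = 0  (should be 0).
Check: (v - proj_W(v)) · u_2 = 0  (should be 0).
Result: proj_W(v) = (78/109, 81/109, 42/109, 57/109).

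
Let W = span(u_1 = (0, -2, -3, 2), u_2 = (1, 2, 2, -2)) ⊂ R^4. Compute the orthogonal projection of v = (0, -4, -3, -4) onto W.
proj_W(v) = (24/25, -18/25, -51/25, 18/25)

Set up U = [u_1 | ... | u_2] ∈ R^(4×2). The projector onto W = col(U) is P = U (U^T U)^(-1) U^T.
Compute U^T U =
  [17, -14]
  [-14, 13],
and U^T v = (9, -6).
Solve U^T U · c = U^T v for the coefficients: c = (33/25, 24/25). The projection is proj_W(v) = U c.
Check: (v - proj_W(v)) · u_1 = 0  (should be 0).
Check: (v - proj_W(v)) · u_2 = 0  (should be 0).
Result: proj_W(v) = (24/25, -18/25, -51/25, 18/25).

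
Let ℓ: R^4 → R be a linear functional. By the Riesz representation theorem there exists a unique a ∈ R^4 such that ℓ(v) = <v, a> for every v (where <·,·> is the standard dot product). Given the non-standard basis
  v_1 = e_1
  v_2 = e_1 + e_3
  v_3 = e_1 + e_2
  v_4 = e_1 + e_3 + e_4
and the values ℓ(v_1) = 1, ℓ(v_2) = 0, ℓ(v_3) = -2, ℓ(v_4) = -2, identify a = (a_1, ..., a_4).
a = (1, -3, -1, -2)

Write a = (a_1, ..., a_4) in the standard basis. For each basis vector v_i, ℓ(v_i) = <v_i, a> is a linear equation in the a_j's. Collect the n equations into a matrix system V a = ℓ, where row i of V is v_i (expressed in the standard basis). Since V is invertible (lower-triangular with 1s on the diagonal, up to permutation), solve by back-substitution:
  V =
[[1, 0, 0, 0],
 [1, 0, 1, 0],
 [1, 1, 0, 0],
 [1, 0, 1, 1]]
  V a = (1, 0, -2, -2)
Solving gives a = (1, -3, -1, -2).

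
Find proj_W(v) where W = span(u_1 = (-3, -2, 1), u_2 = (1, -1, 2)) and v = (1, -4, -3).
proj_W(v) = (-55/83, -10/83, -19/83)

Set up U = [u_1 | ... | u_2] ∈ R^(3×2). The projector onto W = col(U) is P = U (U^T U)^(-1) U^T.
Compute U^T U =
  [14, 1]
  [1, 6],
and U^T v = (2, -1).
Solve U^T U · c = U^T v for the coefficients: c = (13/83, -16/83). The projection is proj_W(v) = U c.
Check: (v - proj_W(v)) · u_1 = 0  (should be 0).
Check: (v - proj_W(v)) · u_2 = 0  (should be 0).
Result: proj_W(v) = (-55/83, -10/83, -19/83).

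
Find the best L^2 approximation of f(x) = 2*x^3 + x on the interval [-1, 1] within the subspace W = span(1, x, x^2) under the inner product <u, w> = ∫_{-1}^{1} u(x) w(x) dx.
g(x) = 11*x/5

The best approximation g ∈ W is the orthogonal projection of f onto W. Writing g = a_0 + a_1 x + a_2 x^2, the coefficients solve the normal equations G · a = b where
  G_{ij} = <φ_i, φ_j> and b_i = <f, φ_i>, with φ_0 = 1, φ_1 = x, φ_2 = x^2.
G =
  [2, 0, 2/3]
  [0, 2/3, 0]
  [2/3, 0, 2/5],
b = (0, 22/15, 0).
Solving gives a_0 = 0, a_1 = 11/5, a_2 = 0, so
  g(x) = 11*x/5.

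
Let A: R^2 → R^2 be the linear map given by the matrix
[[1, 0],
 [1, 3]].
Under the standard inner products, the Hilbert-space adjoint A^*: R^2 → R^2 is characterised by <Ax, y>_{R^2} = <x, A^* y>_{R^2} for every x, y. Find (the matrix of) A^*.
A^* = A^T =
[[1, 1],
 [0, 3]]

For real matrices with standard dot products, the defining identity <Ax, y> = <x, A^* y> gives (Ax)^T y = x^T (A^*) y, i.e. x^T A^T y = x^T (A^*) y. Since this holds for all x, y, we must have A^* = A^T. Therefore
A^* =
[[1, 1],
 [0, 3]].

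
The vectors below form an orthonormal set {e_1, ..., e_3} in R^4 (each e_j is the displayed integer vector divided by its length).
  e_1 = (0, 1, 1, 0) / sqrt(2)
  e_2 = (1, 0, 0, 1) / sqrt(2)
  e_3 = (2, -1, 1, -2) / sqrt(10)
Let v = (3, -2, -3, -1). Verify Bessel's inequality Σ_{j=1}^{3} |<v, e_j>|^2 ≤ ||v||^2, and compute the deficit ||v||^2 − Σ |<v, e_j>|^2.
Σ |<v, e_j>|^2 = 97/5; ||v||^2 = 23; deficit = 18/5

Write each e_j = u_j / sqrt(<u_j, u_j>) where u_j is the displayed integer vector. Then <v, e_j> = <v, u_j> / sqrt(<u_j, u_j>), so |<v, e_j>|^2 = <v, u_j>^2 / <u_j, u_j>.
Coefficients: <v, e_1> = -5/sqrt(2), <v, e_2> = 2/sqrt(2), <v, e_3> = 7/sqrt(10).
Square and sum: Σ |<v, e_j>|^2 = 97/5.
Compute ||v||^2 = v·v = 23.
Deficit = 23 − 97/5 = 18/5 ≥ 0, confirming Bessel's inequality. (The deficit equals ||v − Σ <v,e_j> e_j||^2, the squared distance from v to span{e_j}.)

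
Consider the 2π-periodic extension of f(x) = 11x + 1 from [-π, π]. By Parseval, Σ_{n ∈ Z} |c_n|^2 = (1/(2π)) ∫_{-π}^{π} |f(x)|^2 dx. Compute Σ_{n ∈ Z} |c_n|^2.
Σ |c_n|^2 = 121π^2/3 + 1

Expand and integrate term by term over [-π, π]:
  ∫ (11x)^2 dx = 121·(2π^3/3); ∫ 2·11·(1)·x dx = 0 (odd integrand); ∫ 1^2 dx = 1·2π.
So (1/(2π)) ∫_{-π}^{π} (11x + 1)^2 dx = 121π^2/3 + 1 = 121π^2/3 + 1.
Parseval ⇒ Σ |c_n|^2 = 121π^2/3 + 1.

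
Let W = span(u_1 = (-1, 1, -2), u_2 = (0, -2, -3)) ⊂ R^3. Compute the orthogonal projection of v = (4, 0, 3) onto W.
proj_W(v) = (47/31, -33/31, 115/31)

Set up U = [u_1 | ... | u_2] ∈ R^(3×2). The projector onto W = col(U) is P = U (U^T U)^(-1) U^T.
Compute U^T U =
  [6, 4]
  [4, 13],
and U^T v = (-10, -9).
Solve U^T U · c = U^T v for the coefficients: c = (-47/31, -7/31). The projection is proj_W(v) = U c.
Check: (v - proj_W(v)) · u_1 = 0  (should be 0).
Check: (v - proj_W(v)) · u_2 = 0  (should be 0).
Result: proj_W(v) = (47/31, -33/31, 115/31).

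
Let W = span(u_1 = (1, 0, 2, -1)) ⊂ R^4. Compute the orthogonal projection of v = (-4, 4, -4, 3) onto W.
proj_W(v) = (-5/2, 0, -5, 5/2)

Set up U = [u_1 | ... | u_1] ∈ R^(4×1). The projector onto W = col(U) is P = U (U^T U)^(-1) U^T.
Compute U^T U =
  [6],
and U^T v = (-15).
Solve U^T U · c = U^T v for the coefficients: c = (-5/2). The projection is proj_W(v) = U c.
Check: (v - proj_W(v)) · u_1 = 0  (should be 0).
Result: proj_W(v) = (-5/2, 0, -5, 5/2).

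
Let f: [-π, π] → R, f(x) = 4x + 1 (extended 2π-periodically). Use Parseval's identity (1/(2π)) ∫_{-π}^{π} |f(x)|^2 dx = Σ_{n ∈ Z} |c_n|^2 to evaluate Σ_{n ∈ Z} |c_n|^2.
Σ |c_n|^2 = 16π^2/3 + 1

Expand and integrate term by term over [-π, π]:
  ∫ (4x)^2 dx = 16·(2π^3/3); ∫ 2·4·(1)·x dx = 0 (odd integrand); ∫ 1^2 dx = 1·2π.
So (1/(2π)) ∫_{-π}^{π} (4x + 1)^2 dx = 16π^2/3 + 1 = 16π^2/3 + 1.
Parseval ⇒ Σ |c_n|^2 = 16π^2/3 + 1.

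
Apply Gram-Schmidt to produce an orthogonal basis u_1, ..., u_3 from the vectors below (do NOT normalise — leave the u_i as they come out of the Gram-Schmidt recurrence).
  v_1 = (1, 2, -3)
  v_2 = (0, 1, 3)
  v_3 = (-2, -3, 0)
Orthogonal basis:
  u_1 = (1, 2, -3)
  u_2 = (1/2, 2, 3/2)
  u_3 = (-81/91, 27/91, -9/91)

Apply the Gram-Schmidt recurrence
  u_1 = v_1
  u_i = v_i − Σ_{j<i} ((v_i · u_j) / (u_j · u_j)) · u_j.

Step by step this gives:
  u_1 = (1, 2, -3)
  u_2 = (1/2, 2, 3/2)
  u_3 = (-81/91, 27/91, -9/91)

Orthogonality check:
  u_2 · u_1 = 0 (should be 0)
  u_3 · u_1 = 0 (should be 0)
  u_3 · u_2 = 0 (should be 0)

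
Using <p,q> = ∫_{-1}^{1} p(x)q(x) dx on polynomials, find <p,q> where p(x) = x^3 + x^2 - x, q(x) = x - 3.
<p,q> = -34/15

Expand the product: p(x)·q(x) = x^4 - 2*x^3 - 4*x^2 + 3*x.
∫_{-1}^{1} of each monomial x^k gives [2/(k+1) if k even, 0 if k odd]. Integrating term-by-term (or equivalently evaluating the antiderivative F(x) = x^5/5 - x^4/2 - 4*x^3/3 + 3*x^2/2 at the endpoints):
  F(1) − F(−1) = -2/15 − (32/15) = -34/15.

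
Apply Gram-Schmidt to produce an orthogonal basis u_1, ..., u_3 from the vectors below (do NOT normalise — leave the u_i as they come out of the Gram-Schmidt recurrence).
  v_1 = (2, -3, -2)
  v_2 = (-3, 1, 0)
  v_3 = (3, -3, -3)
Orthogonal basis:
  u_1 = (2, -3, -2)
  u_2 = (-33/17, -10/17, -18/17)
  u_3 = (18/89, 54/89, -63/89)

Apply the Gram-Schmidt recurrence
  u_1 = v_1
  u_i = v_i − Σ_{j<i} ((v_i · u_j) / (u_j · u_j)) · u_j.

Step by step this gives:
  u_1 = (2, -3, -2)
  u_2 = (-33/17, -10/17, -18/17)
  u_3 = (18/89, 54/89, -63/89)

Orthogonality check:
  u_2 · u_1 = 0 (should be 0)
  u_3 · u_1 = 0 (should be 0)
  u_3 · u_2 = 0 (should be 0)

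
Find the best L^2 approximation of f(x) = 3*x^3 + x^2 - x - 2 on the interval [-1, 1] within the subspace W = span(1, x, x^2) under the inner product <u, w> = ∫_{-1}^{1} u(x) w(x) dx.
g(x) = x^2 + 4*x/5 - 2

The best approximation g ∈ W is the orthogonal projection of f onto W. Writing g = a_0 + a_1 x + a_2 x^2, the coefficients solve the normal equations G · a = b where
  G_{ij} = <φ_i, φ_j> and b_i = <f, φ_i>, with φ_0 = 1, φ_1 = x, φ_2 = x^2.
G =
  [2, 0, 2/3]
  [0, 2/3, 0]
  [2/3, 0, 2/5],
b = (-10/3, 8/15, -14/15).
Solving gives a_0 = -2, a_1 = 4/5, a_2 = 1, so
  g(x) = x^2 + 4*x/5 - 2.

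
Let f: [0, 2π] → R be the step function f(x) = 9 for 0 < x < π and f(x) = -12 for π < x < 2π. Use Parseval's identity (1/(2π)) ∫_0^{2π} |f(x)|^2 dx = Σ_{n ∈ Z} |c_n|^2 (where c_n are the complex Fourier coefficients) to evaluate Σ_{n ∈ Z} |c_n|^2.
Σ |c_n|^2 = 225/2

Parseval equates the L^2 energy of f (normalised by 1/(2π)) with the ℓ^2 sum of its Fourier coefficients: (1/(2π)) ∫_0^{2π} |f|^2 = Σ |c_n|^2.
Compute the left side: (1/(2π)) [∫_0^π 9^2 dx + ∫_π^{2π} (-12)^2 dx] = (1/(2π)) · (81π + 144π) = (81 + 144)/2 = 225/2.
So Σ_{n ∈ Z} |c_n|^2 = 225/2.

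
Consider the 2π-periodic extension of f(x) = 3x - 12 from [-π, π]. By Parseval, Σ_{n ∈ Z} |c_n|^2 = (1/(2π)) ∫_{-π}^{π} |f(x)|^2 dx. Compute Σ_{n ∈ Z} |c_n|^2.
Σ |c_n|^2 = 3π^2 + 144

Expand and integrate term by term over [-π, π]:
  ∫ (3x)^2 dx = 9·(2π^3/3); ∫ 2·3·(-12)·x dx = 0 (odd integrand); ∫ (-12)^2 dx = 144·2π.
So (1/(2π)) ∫_{-π}^{π} (3x - 12)^2 dx = 9π^2/3 + 144 = 3π^2 + 144.
Parseval ⇒ Σ |c_n|^2 = 3π^2 + 144.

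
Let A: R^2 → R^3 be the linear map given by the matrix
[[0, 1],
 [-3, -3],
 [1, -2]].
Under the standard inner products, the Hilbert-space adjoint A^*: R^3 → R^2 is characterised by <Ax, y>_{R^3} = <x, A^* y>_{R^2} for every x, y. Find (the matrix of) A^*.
A^* = A^T =
[[0, -3, 1],
 [1, -3, -2]]

For real matrices with standard dot products, the defining identity <Ax, y> = <x, A^* y> gives (Ax)^T y = x^T (A^*) y, i.e. x^T A^T y = x^T (A^*) y. Since this holds for all x, y, we must have A^* = A^T. Therefore
A^* =
[[0, -3, 1],
 [1, -3, -2]].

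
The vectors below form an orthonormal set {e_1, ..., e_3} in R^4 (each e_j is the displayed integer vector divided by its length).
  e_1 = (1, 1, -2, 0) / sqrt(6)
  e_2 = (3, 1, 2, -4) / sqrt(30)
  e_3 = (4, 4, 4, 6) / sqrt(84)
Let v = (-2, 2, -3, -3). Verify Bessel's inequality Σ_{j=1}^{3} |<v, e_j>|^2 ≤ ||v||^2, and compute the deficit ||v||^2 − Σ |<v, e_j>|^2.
Σ |<v, e_j>|^2 = 2**(137/575)*3**(431/575)*5**(538/575)*7**(573/575)/5; ||v||^2 = 26; deficit = 961/105

Write each e_j = u_j / sqrt(<u_j, u_j>) where u_j is the displayed integer vector. Then <v, e_j> = <v, u_j> / sqrt(<u_j, u_j>), so |<v, e_j>|^2 = <v, u_j>^2 / <u_j, u_j>.
Coefficients: <v, e_1> = 6/sqrt(6), <v, e_2> = 2/sqrt(30), <v, e_3> = -30/sqrt(84).
Square and sum: Σ |<v, e_j>|^2 = 2**(137/575)*3**(431/575)*5**(538/575)*7**(573/575)/5.
Compute ||v||^2 = v·v = 26.
Deficit = 26 − 2**(137/575)*3**(431/575)*5**(538/575)*7**(573/575)/5 = 961/105 ≥ 0, confirming Bessel's inequality. (The deficit equals ||v − Σ <v,e_j> e_j||^2, the squared distance from v to span{e_j}.)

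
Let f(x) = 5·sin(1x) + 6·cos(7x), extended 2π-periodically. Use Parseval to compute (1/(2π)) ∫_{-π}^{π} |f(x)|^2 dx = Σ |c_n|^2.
Σ |c_n|^2 = 61/2

Expand |f|^2 and use orthogonality of {sin(nx), cos(mx)} on [-π, π]:
  ∫_{-π}^{π} sin(nx)^2 dx = π, ∫ cos(mx)^2 dx = π, and cross terms integrate to 0.
So ∫_{-π}^{π} f(x)^2 dx = 5^2 · π + 6^2 · π = (25 + 36)π.
Divide by 2π: (25 + 36)/2 = 61/2.
By Parseval, this equals Σ |c_n|^2.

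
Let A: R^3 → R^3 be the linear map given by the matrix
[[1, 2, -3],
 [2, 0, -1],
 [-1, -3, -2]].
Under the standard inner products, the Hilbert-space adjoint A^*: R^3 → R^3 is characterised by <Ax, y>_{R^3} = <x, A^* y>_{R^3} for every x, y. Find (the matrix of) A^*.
A^* = A^T =
[[1, 2, -1],
 [2, 0, -3],
 [-3, -1, -2]]

For real matrices with standard dot products, the defining identity <Ax, y> = <x, A^* y> gives (Ax)^T y = x^T (A^*) y, i.e. x^T A^T y = x^T (A^*) y. Since this holds for all x, y, we must have A^* = A^T. Therefore
A^* =
[[1, 2, -1],
 [2, 0, -3],
 [-3, -1, -2]].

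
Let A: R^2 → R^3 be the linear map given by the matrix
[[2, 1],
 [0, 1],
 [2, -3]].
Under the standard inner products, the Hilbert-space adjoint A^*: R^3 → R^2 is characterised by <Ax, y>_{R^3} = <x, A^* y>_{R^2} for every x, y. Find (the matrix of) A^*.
A^* = A^T =
[[2, 0, 2],
 [1, 1, -3]]

For real matrices with standard dot products, the defining identity <Ax, y> = <x, A^* y> gives (Ax)^T y = x^T (A^*) y, i.e. x^T A^T y = x^T (A^*) y. Since this holds for all x, y, we must have A^* = A^T. Therefore
A^* =
[[2, 0, 2],
 [1, 1, -3]].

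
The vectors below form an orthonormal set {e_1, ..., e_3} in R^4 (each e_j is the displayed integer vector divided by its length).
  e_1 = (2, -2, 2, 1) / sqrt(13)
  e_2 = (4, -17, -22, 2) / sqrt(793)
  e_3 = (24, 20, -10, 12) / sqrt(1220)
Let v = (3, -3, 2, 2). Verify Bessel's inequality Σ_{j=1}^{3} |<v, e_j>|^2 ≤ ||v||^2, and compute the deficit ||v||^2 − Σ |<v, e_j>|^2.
Σ |<v, e_j>|^2 = 129/5; ||v||^2 = 26; deficit = 1/5

Write each e_j = u_j / sqrt(<u_j, u_j>) where u_j is the displayed integer vector. Then <v, e_j> = <v, u_j> / sqrt(<u_j, u_j>), so |<v, e_j>|^2 = <v, u_j>^2 / <u_j, u_j>.
Coefficients: <v, e_1> = 18/sqrt(13), <v, e_2> = 23/sqrt(793), <v, e_3> = 16/sqrt(1220).
Square and sum: Σ |<v, e_j>|^2 = 129/5.
Compute ||v||^2 = v·v = 26.
Deficit = 26 − 129/5 = 1/5 ≥ 0, confirming Bessel's inequality. (The deficit equals ||v − Σ <v,e_j> e_j||^2, the squared distance from v to span{e_j}.)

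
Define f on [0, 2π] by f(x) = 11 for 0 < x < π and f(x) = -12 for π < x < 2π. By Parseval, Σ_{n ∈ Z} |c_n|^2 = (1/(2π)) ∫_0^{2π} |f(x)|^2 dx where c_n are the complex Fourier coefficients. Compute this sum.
Σ |c_n|^2 = 265/2

Parseval equates the L^2 energy of f (normalised by 1/(2π)) with the ℓ^2 sum of its Fourier coefficients: (1/(2π)) ∫_0^{2π} |f|^2 = Σ |c_n|^2.
Compute the left side: (1/(2π)) [∫_0^π 11^2 dx + ∫_π^{2π} (-12)^2 dx] = (1/(2π)) · (121π + 144π) = (121 + 144)/2 = 265/2.
So Σ_{n ∈ Z} |c_n|^2 = 265/2.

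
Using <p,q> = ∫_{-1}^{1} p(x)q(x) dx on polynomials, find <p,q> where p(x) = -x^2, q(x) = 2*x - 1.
<p,q> = 2/3

Expand the product: p(x)·q(x) = -2*x^3 + x^2.
∫_{-1}^{1} of each monomial x^k gives [2/(k+1) if k even, 0 if k odd]. Integrating term-by-term (or equivalently evaluating the antiderivative F(x) = -x^4/2 + x^3/3 at the endpoints):
  F(1) − F(−1) = -1/6 − (-5/6) = 2/3.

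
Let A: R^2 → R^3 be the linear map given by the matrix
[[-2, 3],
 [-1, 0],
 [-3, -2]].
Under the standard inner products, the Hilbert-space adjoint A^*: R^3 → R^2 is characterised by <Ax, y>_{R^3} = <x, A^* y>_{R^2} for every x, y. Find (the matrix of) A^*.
A^* = A^T =
[[-2, -1, -3],
 [3, 0, -2]]

For real matrices with standard dot products, the defining identity <Ax, y> = <x, A^* y> gives (Ax)^T y = x^T (A^*) y, i.e. x^T A^T y = x^T (A^*) y. Since this holds for all x, y, we must have A^* = A^T. Therefore
A^* =
[[-2, -1, -3],
 [3, 0, -2]].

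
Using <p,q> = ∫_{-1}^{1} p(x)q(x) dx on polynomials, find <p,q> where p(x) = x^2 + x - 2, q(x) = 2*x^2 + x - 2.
<p,q> = 82/15

Expand the product: p(x)·q(x) = 2*x^4 + 3*x^3 - 5*x^2 - 4*x + 4.
∫_{-1}^{1} of each monomial x^k gives [2/(k+1) if k even, 0 if k odd]. Integrating term-by-term (or equivalently evaluating the antiderivative F(x) = 2*x^5/5 + 3*x^4/4 - 5*x^3/3 - 2*x^2 + 4*x at the endpoints):
  F(1) − F(−1) = 89/60 − (-239/60) = 82/15.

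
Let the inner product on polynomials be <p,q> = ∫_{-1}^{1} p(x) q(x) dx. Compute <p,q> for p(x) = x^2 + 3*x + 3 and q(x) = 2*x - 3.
<p,q> = -16

Expand the product: p(x)·q(x) = 2*x^3 + 3*x^2 - 3*x - 9.
∫_{-1}^{1} of each monomial x^k gives [2/(k+1) if k even, 0 if k odd]. Integrating term-by-term (or equivalently evaluating the antiderivative F(x) = x^4/2 + x^3 - 3*x^2/2 - 9*x at the endpoints):
  F(1) − F(−1) = -9 − (7) = -16.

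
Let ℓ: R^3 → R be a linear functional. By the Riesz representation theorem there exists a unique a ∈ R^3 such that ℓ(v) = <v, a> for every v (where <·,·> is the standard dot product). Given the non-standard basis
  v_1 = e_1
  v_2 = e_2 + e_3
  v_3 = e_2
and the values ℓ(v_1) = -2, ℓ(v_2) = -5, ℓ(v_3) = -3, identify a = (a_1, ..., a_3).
a = (-2, -3, -2)

Write a = (a_1, ..., a_3) in the standard basis. For each basis vector v_i, ℓ(v_i) = <v_i, a> is a linear equation in the a_j's. Collect the n equations into a matrix system V a = ℓ, where row i of V is v_i (expressed in the standard basis). Since V is invertible (lower-triangular with 1s on the diagonal, up to permutation), solve by back-substitution:
  V =
[[1, 0, 0],
 [0, 1, 1],
 [0, 1, 0]]
  V a = (-2, -5, -3)
Solving gives a = (-2, -3, -2).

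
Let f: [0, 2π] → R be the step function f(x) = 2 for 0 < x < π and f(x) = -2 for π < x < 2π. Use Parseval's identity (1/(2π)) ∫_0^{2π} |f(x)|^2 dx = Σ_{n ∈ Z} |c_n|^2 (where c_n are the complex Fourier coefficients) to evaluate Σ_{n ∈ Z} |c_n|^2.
Σ |c_n|^2 = 4

Parseval equates the L^2 energy of f (normalised by 1/(2π)) with the ℓ^2 sum of its Fourier coefficients: (1/(2π)) ∫_0^{2π} |f|^2 = Σ |c_n|^2.
Compute the left side: (1/(2π)) [∫_0^π 2^2 dx + ∫_π^{2π} (-2)^2 dx] = (1/(2π)) · (4π + 4π) = (4 + 4)/2 = 4.
So Σ_{n ∈ Z} |c_n|^2 = 4.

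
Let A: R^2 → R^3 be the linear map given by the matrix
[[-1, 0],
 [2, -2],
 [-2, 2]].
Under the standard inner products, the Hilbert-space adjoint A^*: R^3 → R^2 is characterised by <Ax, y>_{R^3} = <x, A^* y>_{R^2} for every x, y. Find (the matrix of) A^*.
A^* = A^T =
[[-1, 2, -2],
 [0, -2, 2]]

For real matrices with standard dot products, the defining identity <Ax, y> = <x, A^* y> gives (Ax)^T y = x^T (A^*) y, i.e. x^T A^T y = x^T (A^*) y. Since this holds for all x, y, we must have A^* = A^T. Therefore
A^* =
[[-1, 2, -2],
 [0, -2, 2]].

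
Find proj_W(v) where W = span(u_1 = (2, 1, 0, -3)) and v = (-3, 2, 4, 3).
proj_W(v) = (-13/7, -13/14, 0, 39/14)

Set up U = [u_1 | ... | u_1] ∈ R^(4×1). The projector onto W = col(U) is P = U (U^T U)^(-1) U^T.
Compute U^T U =
  [14],
and U^T v = (-13).
Solve U^T U · c = U^T v for the coefficients: c = (-13/14). The projection is proj_W(v) = U c.
Check: (v - proj_W(v)) · u_1 = 0  (should be 0).
Result: proj_W(v) = (-13/7, -13/14, 0, 39/14).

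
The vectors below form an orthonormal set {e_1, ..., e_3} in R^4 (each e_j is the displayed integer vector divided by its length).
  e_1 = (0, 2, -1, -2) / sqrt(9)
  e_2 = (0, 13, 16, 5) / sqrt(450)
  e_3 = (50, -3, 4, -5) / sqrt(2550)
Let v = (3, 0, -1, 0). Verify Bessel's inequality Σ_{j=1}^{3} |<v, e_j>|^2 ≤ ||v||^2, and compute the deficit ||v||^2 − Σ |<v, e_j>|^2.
Σ |<v, e_j>|^2 = 461/51; ||v||^2 = 10; deficit = 49/51

Write each e_j = u_j / sqrt(<u_j, u_j>) where u_j is the displayed integer vector. Then <v, e_j> = <v, u_j> / sqrt(<u_j, u_j>), so |<v, e_j>|^2 = <v, u_j>^2 / <u_j, u_j>.
Coefficients: <v, e_1> = 1/sqrt(9), <v, e_2> = -16/sqrt(450), <v, e_3> = 146/sqrt(2550).
Square and sum: Σ |<v, e_j>|^2 = 461/51.
Compute ||v||^2 = v·v = 10.
Deficit = 10 − 461/51 = 49/51 ≥ 0, confirming Bessel's inequality. (The deficit equals ||v − Σ <v,e_j> e_j||^2, the squared distance from v to span{e_j}.)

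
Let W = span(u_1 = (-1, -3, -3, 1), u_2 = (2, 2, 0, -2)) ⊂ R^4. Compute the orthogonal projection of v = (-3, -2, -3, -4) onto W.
proj_W(v) = (13/35, -61/35, -111/35, -13/35)

Set up U = [u_1 | ... | u_2] ∈ R^(4×2). The projector onto W = col(U) is P = U (U^T U)^(-1) U^T.
Compute U^T U =
  [20, -10]
  [-10, 12],
and U^T v = (14, -2).
Solve U^T U · c = U^T v for the coefficients: c = (37/35, 5/7). The projection is proj_W(v) = U c.
Check: (v - proj_W(v)) · u_1 = 0  (should be 0).
Check: (v - proj_W(v)) · u_2 = 0  (should be 0).
Result: proj_W(v) = (13/35, -61/35, -111/35, -13/35).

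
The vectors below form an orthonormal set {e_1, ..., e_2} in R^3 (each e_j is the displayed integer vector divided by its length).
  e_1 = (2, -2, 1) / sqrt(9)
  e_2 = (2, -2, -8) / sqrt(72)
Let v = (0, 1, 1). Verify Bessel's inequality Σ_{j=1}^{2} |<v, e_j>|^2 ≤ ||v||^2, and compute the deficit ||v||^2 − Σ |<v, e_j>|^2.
Σ |<v, e_j>|^2 = 3/2; ||v||^2 = 2; deficit = 1/2

Write each e_j = u_j / sqrt(<u_j, u_j>) where u_j is the displayed integer vector. Then <v, e_j> = <v, u_j> / sqrt(<u_j, u_j>), so |<v, e_j>|^2 = <v, u_j>^2 / <u_j, u_j>.
Coefficients: <v, e_1> = -1/sqrt(9), <v, e_2> = -10/sqrt(72).
Square and sum: Σ |<v, e_j>|^2 = 3/2.
Compute ||v||^2 = v·v = 2.
Deficit = 2 − 3/2 = 1/2 ≥ 0, confirming Bessel's inequality. (The deficit equals ||v − Σ <v,e_j> e_j||^2, the squared distance from v to span{e_j}.)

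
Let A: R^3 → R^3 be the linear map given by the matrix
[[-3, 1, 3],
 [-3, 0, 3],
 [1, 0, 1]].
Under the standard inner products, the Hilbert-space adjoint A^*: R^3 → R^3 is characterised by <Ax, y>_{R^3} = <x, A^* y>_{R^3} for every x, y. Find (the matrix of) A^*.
A^* = A^T =
[[-3, -3, 1],
 [1, 0, 0],
 [3, 3, 1]]

For real matrices with standard dot products, the defining identity <Ax, y> = <x, A^* y> gives (Ax)^T y = x^T (A^*) y, i.e. x^T A^T y = x^T (A^*) y. Since this holds for all x, y, we must have A^* = A^T. Therefore
A^* =
[[-3, -3, 1],
 [1, 0, 0],
 [3, 3, 1]].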